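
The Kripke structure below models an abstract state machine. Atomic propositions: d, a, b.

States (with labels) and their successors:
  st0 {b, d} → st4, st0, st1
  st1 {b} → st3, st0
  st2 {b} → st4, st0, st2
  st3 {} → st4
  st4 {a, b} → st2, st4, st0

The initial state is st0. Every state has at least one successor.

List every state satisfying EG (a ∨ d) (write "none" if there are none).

{st0, st4}

States satisfying a ∨ d: {st0, st4}.
States satisfying EG (a ∨ d): {st0, st4}.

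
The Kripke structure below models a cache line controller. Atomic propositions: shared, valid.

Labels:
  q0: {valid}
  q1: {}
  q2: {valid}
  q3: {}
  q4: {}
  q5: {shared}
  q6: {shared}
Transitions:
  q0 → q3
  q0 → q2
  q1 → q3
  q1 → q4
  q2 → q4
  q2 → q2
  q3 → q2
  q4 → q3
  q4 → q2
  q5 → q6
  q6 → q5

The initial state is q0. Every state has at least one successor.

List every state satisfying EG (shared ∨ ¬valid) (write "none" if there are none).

{q5, q6}

States satisfying shared ∨ ¬valid: {q1, q3, q4, q5, q6}.
States satisfying EG (shared ∨ ¬valid): {q5, q6}.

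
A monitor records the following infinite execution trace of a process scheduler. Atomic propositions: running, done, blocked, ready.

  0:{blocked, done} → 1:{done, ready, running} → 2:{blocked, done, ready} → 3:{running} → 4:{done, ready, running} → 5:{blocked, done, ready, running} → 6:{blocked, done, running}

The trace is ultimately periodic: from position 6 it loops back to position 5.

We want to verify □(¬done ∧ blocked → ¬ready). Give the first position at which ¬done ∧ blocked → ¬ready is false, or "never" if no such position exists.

never

¬done ∧ blocked → ¬ready holds at every position 0..6, and those are all the positions the trace ever visits, so the invariant □(¬done ∧ blocked → ¬ready) is never violated.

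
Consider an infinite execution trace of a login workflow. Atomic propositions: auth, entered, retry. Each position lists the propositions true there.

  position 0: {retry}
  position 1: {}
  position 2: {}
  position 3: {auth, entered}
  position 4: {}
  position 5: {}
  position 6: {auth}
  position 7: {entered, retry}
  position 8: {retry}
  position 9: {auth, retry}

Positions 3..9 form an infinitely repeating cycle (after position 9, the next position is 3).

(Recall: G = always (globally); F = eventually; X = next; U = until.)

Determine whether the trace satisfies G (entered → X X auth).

entered → X X auth must hold at every position from 0 onward. It fails at position 3, so G (entered → X X auth) is false.
Positions where entered holds: 3, 7.
Check X X auth at each: 3→fails, 7→ok.

Does not hold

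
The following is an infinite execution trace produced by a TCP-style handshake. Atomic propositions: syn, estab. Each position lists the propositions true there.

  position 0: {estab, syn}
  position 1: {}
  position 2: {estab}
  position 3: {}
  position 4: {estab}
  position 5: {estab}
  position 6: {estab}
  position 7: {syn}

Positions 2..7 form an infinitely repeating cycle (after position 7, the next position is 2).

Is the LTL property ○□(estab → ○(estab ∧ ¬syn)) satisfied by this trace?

The position after 0 is 1; □(estab → ○(estab ∧ ¬syn)) is false there.

Does not hold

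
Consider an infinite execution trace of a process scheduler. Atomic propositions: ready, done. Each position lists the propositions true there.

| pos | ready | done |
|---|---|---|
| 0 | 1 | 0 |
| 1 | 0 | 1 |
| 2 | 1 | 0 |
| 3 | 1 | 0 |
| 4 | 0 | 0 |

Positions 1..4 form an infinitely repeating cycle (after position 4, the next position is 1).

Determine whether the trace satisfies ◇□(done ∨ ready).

□(done ∨ ready) is false at every position 0..4, so it never becomes true and ◇□(done ∨ ready) fails.

Does not hold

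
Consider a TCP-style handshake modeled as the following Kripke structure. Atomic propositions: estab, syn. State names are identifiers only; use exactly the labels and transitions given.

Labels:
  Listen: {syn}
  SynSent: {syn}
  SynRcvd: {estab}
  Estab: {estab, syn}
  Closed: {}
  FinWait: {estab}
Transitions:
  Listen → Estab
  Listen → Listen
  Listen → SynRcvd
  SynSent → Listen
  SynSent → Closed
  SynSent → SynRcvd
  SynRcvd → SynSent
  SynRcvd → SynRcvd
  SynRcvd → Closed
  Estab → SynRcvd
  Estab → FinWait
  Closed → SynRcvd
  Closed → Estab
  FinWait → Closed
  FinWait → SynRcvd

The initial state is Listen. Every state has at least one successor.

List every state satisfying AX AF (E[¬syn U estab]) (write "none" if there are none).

States satisfying AF (E[¬syn U estab]): {SynRcvd, Estab, Closed, FinWait}.
States satisfying AX AF (E[¬syn U estab]): {Estab, Closed, FinWait}.

{Estab, Closed, FinWait}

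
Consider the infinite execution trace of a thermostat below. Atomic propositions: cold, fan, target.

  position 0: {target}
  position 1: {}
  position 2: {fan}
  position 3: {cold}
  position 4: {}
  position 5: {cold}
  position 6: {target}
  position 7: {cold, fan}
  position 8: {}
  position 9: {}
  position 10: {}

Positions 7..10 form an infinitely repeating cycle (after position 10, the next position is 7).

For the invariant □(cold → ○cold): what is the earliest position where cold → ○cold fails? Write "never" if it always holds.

3

Check cold → ○cold at each position in order: 0 ✓, 1 ✓, 2 ✓.
At position 3 the labels are {cold} and the next position 4 has {}, so cold → ○cold is false there. This is the first violation.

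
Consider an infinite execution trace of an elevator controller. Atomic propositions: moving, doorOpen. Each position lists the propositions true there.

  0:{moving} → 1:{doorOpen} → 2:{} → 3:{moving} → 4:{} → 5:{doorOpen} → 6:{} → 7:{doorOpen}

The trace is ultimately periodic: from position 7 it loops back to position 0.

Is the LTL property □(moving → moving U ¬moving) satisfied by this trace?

moving → moving U ¬moving holds at every position 0..7, and those are all positions ever visited, so □(moving → moving U ¬moving) holds.
Positions where moving holds: 0, 3.
Check moving U ¬moving at each: 0→ok, 3→ok.

Yes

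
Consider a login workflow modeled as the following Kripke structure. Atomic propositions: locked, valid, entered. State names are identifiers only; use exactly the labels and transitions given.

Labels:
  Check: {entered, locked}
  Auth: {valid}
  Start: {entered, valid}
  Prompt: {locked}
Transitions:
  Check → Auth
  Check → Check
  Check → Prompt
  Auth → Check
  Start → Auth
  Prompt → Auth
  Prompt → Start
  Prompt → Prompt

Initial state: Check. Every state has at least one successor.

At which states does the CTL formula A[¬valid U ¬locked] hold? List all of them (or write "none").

States satisfying ¬valid: {Check, Prompt}.
States satisfying ¬locked: {Auth, Start}.
States satisfying A[¬valid U ¬locked]: {Auth, Start}.

{Auth, Start}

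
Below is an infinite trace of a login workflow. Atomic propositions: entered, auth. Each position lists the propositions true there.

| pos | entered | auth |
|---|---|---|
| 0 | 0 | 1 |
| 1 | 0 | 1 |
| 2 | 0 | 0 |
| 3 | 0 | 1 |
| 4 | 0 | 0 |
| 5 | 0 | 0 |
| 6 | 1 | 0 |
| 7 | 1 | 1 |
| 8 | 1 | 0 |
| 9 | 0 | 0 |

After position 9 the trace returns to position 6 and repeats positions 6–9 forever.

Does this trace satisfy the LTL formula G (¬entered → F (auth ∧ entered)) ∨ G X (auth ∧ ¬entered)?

Holds

¬entered → F (auth ∧ entered) holds at every position 0..9, and those are all positions ever visited, so G (¬entered → F (auth ∧ entered)) holds.
Positions where ¬entered holds: 0, 1, 2, 3, 4, 5, 9.
Check F (auth ∧ entered) at each: 0→ok, 1→ok, 2→ok, 3→ok, 4→ok, 5→ok, 9→ok.
X (auth ∧ ¬entered) must hold at every position from 0 onward. It fails at position 1, so G X (auth ∧ ¬entered) is false.
At position 0: G (¬entered → F (auth ∧ entered)) is true; G X (auth ∧ ¬entered) is false; so G (¬entered → F (auth ∧ entered)) ∨ G X (auth ∧ ¬entered) is true.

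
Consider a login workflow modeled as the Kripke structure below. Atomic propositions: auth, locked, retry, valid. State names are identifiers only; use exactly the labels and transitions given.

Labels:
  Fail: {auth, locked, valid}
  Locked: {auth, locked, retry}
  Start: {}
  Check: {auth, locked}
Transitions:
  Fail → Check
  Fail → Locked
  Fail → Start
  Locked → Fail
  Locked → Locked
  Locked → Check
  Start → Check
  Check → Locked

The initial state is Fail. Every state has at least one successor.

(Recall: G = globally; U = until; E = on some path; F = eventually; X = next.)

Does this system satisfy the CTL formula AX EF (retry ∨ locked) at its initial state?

Holds

States satisfying EF (retry ∨ locked): {Fail, Locked, Start, Check}.
States satisfying AX EF (retry ∨ locked): {Fail, Locked, Start, Check}.
Fail ∈ Sat(AX EF (retry ∨ locked)).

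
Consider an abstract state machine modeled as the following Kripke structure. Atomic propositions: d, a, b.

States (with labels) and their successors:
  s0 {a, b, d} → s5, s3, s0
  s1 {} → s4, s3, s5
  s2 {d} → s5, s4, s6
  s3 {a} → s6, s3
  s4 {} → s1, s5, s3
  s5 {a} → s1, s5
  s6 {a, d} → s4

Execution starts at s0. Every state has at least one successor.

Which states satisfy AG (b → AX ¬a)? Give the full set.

States satisfying b → AX ¬a: {s1, s2, s3, s4, s5, s6}.
States satisfying AG (b → AX ¬a): {s1, s2, s3, s4, s5, s6}.

{s1, s2, s3, s4, s5, s6}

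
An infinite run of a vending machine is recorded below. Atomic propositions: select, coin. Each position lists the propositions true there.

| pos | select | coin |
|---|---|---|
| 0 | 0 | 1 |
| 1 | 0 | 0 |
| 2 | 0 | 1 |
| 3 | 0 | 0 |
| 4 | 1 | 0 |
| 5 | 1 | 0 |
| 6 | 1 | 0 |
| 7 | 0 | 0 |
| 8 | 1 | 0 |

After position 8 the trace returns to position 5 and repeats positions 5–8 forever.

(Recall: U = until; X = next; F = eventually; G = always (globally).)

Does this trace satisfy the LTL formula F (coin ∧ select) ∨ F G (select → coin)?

coin ∧ select is false at every position 0..8, so it never becomes true and F (coin ∧ select) fails.
G (select → coin) is false at every position 0..8, so it never becomes true and F G (select → coin) fails.
At position 0: F (coin ∧ select) is false; F G (select → coin) is false; so F (coin ∧ select) ∨ F G (select → coin) is false.

No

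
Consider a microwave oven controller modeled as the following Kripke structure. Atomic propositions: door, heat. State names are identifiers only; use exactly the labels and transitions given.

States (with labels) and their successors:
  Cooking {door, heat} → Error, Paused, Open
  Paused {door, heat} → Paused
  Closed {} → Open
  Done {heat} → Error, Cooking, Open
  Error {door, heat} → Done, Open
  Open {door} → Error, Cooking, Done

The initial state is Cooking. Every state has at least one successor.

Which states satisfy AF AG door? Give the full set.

States satisfying AG door: {Paused}.
States satisfying AF AG door: {Paused}.

{Paused}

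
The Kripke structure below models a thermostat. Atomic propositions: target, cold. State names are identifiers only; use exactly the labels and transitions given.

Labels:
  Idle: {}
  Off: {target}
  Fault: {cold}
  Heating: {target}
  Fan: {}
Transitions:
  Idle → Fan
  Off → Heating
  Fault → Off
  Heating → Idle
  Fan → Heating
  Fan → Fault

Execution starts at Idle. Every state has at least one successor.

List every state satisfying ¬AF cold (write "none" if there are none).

States satisfying cold: {Fault}.
States satisfying AF cold: {Fault}.
States satisfying ¬AF cold: {Idle, Off, Heating, Fan}.

{Idle, Off, Heating, Fan}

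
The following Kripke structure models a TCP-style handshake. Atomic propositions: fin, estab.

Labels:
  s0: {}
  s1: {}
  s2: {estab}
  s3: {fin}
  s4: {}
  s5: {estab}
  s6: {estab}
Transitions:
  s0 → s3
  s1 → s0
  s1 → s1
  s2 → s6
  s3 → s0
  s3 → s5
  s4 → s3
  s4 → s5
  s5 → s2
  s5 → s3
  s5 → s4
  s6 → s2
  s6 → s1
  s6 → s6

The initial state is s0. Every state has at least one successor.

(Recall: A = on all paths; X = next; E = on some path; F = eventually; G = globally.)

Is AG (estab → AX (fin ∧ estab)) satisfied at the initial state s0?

States satisfying estab → AX (fin ∧ estab): {s0, s1, s3, s4}.
States satisfying AG (estab → AX (fin ∧ estab)): ∅.
s2 is reachable from s0 and violates estab → AX (fin ∧ estab), so AG fails at s0.
s0 ∉ Sat(AG (estab → AX (fin ∧ estab))).

Violated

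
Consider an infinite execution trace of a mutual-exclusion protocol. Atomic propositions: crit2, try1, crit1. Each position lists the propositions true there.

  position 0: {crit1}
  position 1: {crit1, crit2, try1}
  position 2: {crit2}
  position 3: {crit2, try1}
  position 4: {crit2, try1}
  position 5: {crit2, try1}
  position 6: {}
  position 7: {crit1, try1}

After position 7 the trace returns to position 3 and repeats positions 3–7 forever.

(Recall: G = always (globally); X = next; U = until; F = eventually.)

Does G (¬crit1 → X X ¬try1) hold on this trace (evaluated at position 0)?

¬crit1 → X X ¬try1 must hold at every position from 0 onward. It fails at position 2, so G (¬crit1 → X X ¬try1) is false.
Positions where ¬crit1 holds: 2, 3, 4, 5, 6.
Check X X ¬try1 at each: 2→fails, 3→fails, 4→ok, 5→fails, 6→fails.

Does not hold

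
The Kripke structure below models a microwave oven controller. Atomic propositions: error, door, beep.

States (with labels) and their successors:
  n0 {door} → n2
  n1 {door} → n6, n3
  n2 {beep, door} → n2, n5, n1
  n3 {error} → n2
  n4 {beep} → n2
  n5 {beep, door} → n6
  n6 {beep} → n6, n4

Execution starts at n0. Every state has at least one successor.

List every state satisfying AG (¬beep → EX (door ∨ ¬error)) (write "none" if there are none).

{n0, n1, n2, n3, n4, n5, n6}

States satisfying ¬beep → EX (door ∨ ¬error): {n0, n1, n2, n3, n4, n5, n6}.
States satisfying AG (¬beep → EX (door ∨ ¬error)): {n0, n1, n2, n3, n4, n5, n6}.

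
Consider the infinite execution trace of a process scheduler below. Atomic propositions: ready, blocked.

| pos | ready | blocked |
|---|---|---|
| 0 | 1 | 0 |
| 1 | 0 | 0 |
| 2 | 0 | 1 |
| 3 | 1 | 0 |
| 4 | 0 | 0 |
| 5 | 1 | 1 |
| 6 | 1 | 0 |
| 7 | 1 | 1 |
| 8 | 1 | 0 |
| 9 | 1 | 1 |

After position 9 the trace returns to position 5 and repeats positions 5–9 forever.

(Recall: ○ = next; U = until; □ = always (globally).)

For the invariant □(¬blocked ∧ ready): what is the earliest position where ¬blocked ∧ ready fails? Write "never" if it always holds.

1

Check ¬blocked ∧ ready at each position in order: 0 ✓.
At position 1 the labels are {}, so ¬blocked ∧ ready is false there. This is the first violation.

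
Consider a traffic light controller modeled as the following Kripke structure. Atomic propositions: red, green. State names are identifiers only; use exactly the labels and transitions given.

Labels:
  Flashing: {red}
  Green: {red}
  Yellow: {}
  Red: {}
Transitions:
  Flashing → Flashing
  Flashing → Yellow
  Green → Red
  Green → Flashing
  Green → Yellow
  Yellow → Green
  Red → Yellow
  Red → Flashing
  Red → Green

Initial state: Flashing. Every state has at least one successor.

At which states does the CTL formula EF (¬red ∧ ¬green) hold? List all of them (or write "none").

{Flashing, Green, Yellow, Red}

States satisfying ¬red ∧ ¬green: {Yellow, Red}.
States satisfying EF (¬red ∧ ¬green): {Flashing, Green, Yellow, Red}.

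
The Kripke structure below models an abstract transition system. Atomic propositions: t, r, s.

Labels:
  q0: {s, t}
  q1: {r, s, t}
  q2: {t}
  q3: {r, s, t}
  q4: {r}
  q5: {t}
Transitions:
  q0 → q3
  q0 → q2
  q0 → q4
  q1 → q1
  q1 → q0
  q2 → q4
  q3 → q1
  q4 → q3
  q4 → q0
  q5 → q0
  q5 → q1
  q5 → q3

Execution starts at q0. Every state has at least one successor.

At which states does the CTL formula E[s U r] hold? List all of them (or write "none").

States satisfying s: {q0, q1, q3}.
States satisfying r: {q1, q3, q4}.
States satisfying E[s U r]: {q0, q1, q3, q4}.

{q0, q1, q3, q4}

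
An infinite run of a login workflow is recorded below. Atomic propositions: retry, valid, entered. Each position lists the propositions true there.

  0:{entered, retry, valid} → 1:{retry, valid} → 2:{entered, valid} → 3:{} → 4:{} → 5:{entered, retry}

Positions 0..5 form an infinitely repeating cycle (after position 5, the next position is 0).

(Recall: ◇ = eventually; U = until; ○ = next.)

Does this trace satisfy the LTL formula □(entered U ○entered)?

No

entered U ○entered must hold at every position from 0 onward. It fails at position 2, so □(entered U ○entered) is false.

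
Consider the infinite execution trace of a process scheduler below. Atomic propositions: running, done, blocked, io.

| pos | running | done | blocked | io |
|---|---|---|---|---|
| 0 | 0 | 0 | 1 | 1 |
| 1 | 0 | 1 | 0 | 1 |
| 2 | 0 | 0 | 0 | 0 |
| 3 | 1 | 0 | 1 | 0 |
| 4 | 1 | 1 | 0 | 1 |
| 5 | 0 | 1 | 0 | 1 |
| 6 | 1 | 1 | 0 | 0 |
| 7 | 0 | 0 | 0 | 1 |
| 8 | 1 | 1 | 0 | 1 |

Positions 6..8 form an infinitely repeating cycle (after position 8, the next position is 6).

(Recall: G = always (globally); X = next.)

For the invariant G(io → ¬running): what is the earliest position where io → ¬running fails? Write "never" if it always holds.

4

Check io → ¬running at each position in order: 0 ✓, 1 ✓, 2 ✓, 3 ✓.
At position 4 the labels are {done, io, running}, so io → ¬running is false there. This is the first violation.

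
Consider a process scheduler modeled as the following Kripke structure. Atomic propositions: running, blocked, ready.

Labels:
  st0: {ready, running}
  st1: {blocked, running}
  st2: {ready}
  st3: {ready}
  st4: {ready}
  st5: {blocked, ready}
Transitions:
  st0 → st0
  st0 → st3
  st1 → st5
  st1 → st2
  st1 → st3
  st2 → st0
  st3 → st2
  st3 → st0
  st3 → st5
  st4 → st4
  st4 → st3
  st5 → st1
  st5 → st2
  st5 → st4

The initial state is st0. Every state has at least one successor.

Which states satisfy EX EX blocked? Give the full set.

{st0, st1, st3, st4, st5}

States satisfying EX blocked: {st1, st3, st5}.
States satisfying EX EX blocked: {st0, st1, st3, st4, st5}.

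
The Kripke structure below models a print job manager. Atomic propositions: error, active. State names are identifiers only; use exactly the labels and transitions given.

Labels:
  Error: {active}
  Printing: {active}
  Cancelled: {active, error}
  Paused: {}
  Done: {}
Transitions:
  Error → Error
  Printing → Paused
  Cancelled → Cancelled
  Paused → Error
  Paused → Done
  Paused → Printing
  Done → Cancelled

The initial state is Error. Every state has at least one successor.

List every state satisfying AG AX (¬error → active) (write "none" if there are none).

{Error, Cancelled, Done}

States satisfying AX (¬error → active): {Error, Cancelled, Done}.
States satisfying AG AX (¬error → active): {Error, Cancelled, Done}.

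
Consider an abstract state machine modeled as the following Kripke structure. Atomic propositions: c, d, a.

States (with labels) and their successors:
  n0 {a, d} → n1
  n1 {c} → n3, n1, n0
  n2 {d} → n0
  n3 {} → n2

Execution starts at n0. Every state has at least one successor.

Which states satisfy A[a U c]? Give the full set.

States satisfying a: {n0}.
States satisfying c: {n1}.
States satisfying A[a U c]: {n0, n1}.

{n0, n1}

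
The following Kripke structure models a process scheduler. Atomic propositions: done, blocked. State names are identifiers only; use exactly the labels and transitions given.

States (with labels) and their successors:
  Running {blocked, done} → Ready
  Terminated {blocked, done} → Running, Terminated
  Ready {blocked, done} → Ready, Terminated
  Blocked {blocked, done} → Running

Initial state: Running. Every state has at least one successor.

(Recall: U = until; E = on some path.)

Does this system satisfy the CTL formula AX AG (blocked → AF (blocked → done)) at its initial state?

Yes

States satisfying AG (blocked → AF (blocked → done)): {Running, Terminated, Ready, Blocked}.
States satisfying AX AG (blocked → AF (blocked → done)): {Running, Terminated, Ready, Blocked}.
Running ∈ Sat(AX AG (blocked → AF (blocked → done))).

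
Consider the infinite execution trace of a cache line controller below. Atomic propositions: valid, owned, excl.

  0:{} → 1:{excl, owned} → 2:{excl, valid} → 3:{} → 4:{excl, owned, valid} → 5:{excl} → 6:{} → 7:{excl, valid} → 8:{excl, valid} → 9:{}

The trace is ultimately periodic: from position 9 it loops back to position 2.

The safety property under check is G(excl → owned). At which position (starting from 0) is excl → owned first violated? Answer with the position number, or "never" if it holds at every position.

Check excl → owned at each position in order: 0 ✓, 1 ✓.
At position 2 the labels are {excl, valid}, so excl → owned is false there. This is the first violation.

2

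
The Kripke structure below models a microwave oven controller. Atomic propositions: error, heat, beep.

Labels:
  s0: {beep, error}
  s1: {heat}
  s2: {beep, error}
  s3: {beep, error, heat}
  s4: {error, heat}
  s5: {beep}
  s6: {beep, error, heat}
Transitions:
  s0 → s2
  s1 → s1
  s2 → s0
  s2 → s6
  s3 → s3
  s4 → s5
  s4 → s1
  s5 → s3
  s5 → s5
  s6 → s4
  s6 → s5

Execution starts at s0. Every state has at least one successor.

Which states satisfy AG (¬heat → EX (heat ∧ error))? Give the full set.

States satisfying ¬heat → EX (heat ∧ error): {s1, s2, s3, s4, s5, s6}.
States satisfying AG (¬heat → EX (heat ∧ error)): {s1, s3, s4, s5, s6}.

{s1, s3, s4, s5, s6}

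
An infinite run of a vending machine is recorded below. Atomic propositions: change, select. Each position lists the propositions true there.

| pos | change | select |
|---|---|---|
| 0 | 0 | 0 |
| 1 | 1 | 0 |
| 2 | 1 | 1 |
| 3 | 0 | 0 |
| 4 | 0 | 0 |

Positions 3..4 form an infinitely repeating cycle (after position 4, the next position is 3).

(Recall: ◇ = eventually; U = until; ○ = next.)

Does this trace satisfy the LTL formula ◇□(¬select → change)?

□(¬select → change) is false at every position 0..4, so it never becomes true and ◇□(¬select → change) fails.

Does not hold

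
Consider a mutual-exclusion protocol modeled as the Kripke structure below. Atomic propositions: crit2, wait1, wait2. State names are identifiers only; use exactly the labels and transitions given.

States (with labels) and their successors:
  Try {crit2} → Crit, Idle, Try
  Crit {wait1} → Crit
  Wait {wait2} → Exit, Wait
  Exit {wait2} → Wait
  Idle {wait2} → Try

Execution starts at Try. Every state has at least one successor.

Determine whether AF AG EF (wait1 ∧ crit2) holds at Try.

Does not hold

States satisfying AG EF (wait1 ∧ crit2): ∅.
States satisfying AF AG EF (wait1 ∧ crit2): ∅.
There is a path from Try along which AG EF (wait1 ∧ crit2) never holds.
Try ∉ Sat(AF AG EF (wait1 ∧ crit2)).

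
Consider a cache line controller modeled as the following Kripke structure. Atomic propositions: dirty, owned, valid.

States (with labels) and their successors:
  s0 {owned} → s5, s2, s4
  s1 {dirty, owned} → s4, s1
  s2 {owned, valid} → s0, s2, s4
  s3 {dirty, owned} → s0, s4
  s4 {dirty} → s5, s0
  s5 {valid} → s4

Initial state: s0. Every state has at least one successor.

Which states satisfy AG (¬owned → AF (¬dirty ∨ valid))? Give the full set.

{s0, s1, s2, s3, s4, s5}

States satisfying ¬owned → AF (¬dirty ∨ valid): {s0, s1, s2, s3, s4, s5}.
States satisfying AG (¬owned → AF (¬dirty ∨ valid)): {s0, s1, s2, s3, s4, s5}.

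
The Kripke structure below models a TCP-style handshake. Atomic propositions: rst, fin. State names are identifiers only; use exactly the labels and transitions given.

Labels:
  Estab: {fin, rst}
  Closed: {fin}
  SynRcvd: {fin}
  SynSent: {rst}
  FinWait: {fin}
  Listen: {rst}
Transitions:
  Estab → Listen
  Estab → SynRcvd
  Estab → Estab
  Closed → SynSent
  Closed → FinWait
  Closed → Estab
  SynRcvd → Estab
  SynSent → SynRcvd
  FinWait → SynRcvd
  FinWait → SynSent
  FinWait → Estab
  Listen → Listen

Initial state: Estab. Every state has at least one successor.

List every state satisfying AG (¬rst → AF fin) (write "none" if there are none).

{Estab, Closed, SynRcvd, SynSent, FinWait, Listen}

States satisfying ¬rst → AF fin: {Estab, Closed, SynRcvd, SynSent, FinWait, Listen}.
States satisfying AG (¬rst → AF fin): {Estab, Closed, SynRcvd, SynSent, FinWait, Listen}.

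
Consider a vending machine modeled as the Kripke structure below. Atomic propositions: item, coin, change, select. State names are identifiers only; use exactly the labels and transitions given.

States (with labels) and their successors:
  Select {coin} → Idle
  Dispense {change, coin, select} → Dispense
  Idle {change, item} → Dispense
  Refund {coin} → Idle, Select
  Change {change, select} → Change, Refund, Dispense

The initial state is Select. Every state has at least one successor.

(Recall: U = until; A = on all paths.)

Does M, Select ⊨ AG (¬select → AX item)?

Violated

States satisfying ¬select → AX item: {Select, Dispense, Change}.
States satisfying AG (¬select → AX item): {Dispense}.
Idle is reachable from Select and violates ¬select → AX item, so AG fails at Select.
Select ∉ Sat(AG (¬select → AX item)).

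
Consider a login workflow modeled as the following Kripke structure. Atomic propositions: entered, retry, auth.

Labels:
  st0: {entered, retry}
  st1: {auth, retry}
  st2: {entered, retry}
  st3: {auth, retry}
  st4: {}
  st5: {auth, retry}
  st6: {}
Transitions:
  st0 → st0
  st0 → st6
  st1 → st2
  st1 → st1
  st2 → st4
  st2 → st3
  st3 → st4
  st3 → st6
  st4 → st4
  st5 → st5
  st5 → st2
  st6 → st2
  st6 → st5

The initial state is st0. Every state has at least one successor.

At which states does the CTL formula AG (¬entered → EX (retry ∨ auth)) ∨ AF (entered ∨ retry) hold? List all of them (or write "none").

States satisfying ¬entered → EX (retry ∨ auth): {st0, st1, st2, st5, st6}.
States satisfying AG (¬entered → EX (retry ∨ auth)): ∅.
States satisfying entered ∨ retry: {st0, st1, st2, st3, st5}.
States satisfying AF (entered ∨ retry): {st0, st1, st2, st3, st5, st6}.
States satisfying AG (¬entered → EX (retry ∨ auth)) ∨ AF (entered ∨ retry): {st0, st1, st2, st3, st5, st6}.

{st0, st1, st2, st3, st5, st6}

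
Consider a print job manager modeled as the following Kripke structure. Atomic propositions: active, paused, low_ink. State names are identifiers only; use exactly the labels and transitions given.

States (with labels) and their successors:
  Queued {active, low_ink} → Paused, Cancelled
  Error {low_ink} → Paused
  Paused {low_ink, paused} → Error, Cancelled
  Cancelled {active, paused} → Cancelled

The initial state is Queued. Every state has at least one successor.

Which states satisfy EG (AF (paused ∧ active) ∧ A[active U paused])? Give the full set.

States satisfying AF (paused ∧ active) ∧ A[active U paused]: {Cancelled}.
States satisfying EG (AF (paused ∧ active) ∧ A[active U paused]): {Cancelled}.

{Cancelled}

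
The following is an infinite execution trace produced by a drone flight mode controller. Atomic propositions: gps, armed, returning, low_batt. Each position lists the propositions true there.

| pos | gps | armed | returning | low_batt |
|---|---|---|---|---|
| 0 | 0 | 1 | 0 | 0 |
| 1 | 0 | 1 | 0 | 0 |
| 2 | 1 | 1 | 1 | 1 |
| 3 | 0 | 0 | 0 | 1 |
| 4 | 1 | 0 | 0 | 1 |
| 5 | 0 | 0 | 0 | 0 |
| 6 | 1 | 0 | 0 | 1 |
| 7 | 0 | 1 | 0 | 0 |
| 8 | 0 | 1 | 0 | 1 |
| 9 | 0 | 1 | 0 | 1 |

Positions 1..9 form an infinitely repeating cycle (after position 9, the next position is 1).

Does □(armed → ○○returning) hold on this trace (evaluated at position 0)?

armed → ○○returning must hold at every position from 0 onward. It fails at position 1, so □(armed → ○○returning) is false.
Positions where armed holds: 0, 1, 2, 7, 8, 9.
Check ○○returning at each: 0→ok, 1→fails, 2→fails, 7→fails, 8→fails, 9→ok.

Does not hold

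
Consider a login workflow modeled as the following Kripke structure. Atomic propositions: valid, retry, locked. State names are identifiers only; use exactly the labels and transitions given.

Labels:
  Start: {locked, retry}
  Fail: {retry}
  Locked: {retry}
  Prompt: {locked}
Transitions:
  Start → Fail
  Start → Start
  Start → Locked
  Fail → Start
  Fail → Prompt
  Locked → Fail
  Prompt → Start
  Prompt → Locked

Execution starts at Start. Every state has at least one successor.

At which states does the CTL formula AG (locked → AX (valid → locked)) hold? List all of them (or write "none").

States satisfying locked → AX (valid → locked): {Start, Fail, Locked, Prompt}.
States satisfying AG (locked → AX (valid → locked)): {Start, Fail, Locked, Prompt}.

{Start, Fail, Locked, Prompt}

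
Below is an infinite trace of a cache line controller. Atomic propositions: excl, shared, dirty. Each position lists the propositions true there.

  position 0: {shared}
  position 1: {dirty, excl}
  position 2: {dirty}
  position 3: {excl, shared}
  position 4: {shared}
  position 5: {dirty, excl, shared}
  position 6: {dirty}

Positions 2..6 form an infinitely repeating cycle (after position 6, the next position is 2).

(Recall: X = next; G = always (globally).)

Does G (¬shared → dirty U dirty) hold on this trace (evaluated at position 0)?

Yes

¬shared → dirty U dirty holds at every position 0..6, and those are all positions ever visited, so G (¬shared → dirty U dirty) holds.
Positions where ¬shared holds: 1, 2, 6.
Check dirty U dirty at each: 1→ok, 2→ok, 6→ok.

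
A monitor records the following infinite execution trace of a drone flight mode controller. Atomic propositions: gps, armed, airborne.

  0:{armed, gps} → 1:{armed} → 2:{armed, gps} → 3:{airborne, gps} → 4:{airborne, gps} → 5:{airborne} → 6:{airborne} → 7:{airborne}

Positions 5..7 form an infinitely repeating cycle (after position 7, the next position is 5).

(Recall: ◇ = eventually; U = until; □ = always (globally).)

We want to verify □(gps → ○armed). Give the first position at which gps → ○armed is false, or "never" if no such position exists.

2

Check gps → ○armed at each position in order: 0 ✓, 1 ✓.
At position 2 the labels are {armed, gps} and the next position 3 has {airborne, gps}, so gps → ○armed is false there. This is the first violation.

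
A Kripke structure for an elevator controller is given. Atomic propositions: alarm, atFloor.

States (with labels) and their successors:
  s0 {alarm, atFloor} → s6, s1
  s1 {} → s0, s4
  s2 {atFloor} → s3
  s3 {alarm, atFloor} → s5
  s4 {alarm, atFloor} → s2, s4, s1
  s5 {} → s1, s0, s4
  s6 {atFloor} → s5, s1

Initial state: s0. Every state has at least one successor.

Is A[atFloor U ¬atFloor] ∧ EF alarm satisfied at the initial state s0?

States satisfying atFloor: {s0, s2, s3, s4, s6}.
States satisfying ¬atFloor: {s1, s5}.
States satisfying A[atFloor U ¬atFloor]: {s0, s1, s2, s3, s5, s6}.
States satisfying alarm: {s0, s3, s4}.
States satisfying EF alarm: {s0, s1, s2, s3, s4, s5, s6}.
States satisfying A[atFloor U ¬atFloor] ∧ EF alarm: {s0, s1, s2, s3, s5, s6}.
s0 ∈ Sat(A[atFloor U ¬atFloor] ∧ EF alarm).

Holds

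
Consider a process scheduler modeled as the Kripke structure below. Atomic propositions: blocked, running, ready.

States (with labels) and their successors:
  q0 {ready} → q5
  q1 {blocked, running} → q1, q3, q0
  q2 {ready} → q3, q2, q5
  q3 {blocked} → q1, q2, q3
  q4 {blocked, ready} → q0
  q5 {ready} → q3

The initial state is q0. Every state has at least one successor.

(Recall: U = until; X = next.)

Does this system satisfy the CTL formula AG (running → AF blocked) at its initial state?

Holds

States satisfying running → AF blocked: {q0, q1, q2, q3, q4, q5}.
States satisfying AG (running → AF blocked): {q0, q1, q2, q3, q4, q5}.
Every state reachable from q0 satisfies running → AF blocked.
q0 ∈ Sat(AG (running → AF blocked)).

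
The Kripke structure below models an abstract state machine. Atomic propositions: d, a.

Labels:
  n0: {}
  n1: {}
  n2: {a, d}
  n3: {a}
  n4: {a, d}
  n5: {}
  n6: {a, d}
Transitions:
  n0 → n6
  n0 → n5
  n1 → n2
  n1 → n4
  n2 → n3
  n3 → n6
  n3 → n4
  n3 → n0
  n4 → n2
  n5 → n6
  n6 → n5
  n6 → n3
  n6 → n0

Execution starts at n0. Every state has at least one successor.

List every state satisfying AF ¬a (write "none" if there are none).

{n0, n1, n5}

States satisfying ¬a: {n0, n1, n5}.
States satisfying AF ¬a: {n0, n1, n5}.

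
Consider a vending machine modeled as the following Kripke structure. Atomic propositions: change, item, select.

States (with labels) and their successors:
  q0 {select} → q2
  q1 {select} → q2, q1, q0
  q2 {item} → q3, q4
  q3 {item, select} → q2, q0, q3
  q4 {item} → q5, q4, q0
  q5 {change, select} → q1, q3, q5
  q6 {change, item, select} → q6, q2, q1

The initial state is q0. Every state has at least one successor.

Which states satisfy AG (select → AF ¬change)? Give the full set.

States satisfying select → AF ¬change: {q0, q1, q2, q3, q4}.
States satisfying AG (select → AF ¬change): ∅.

none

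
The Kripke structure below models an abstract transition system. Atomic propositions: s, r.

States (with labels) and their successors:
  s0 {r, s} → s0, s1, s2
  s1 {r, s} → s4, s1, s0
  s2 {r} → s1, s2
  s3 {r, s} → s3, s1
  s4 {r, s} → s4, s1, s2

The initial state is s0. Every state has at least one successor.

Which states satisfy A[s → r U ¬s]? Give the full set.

States satisfying s → r: {s0, s1, s2, s3, s4}.
States satisfying ¬s: {s2}.
States satisfying A[s → r U ¬s]: {s2}.

{s2}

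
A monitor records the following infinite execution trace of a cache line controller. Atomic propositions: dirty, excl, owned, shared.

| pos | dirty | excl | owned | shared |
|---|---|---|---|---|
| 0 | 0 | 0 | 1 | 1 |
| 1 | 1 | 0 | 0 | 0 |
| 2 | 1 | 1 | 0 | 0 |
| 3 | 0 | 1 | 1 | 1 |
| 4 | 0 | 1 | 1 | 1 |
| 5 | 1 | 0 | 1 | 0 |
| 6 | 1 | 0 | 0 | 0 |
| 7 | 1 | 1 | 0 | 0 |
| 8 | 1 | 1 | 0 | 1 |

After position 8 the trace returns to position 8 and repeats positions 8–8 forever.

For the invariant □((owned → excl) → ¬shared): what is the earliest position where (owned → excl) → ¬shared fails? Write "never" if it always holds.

Check (owned → excl) → ¬shared at each position in order: 0 ✓, 1 ✓, 2 ✓.
At position 3 the labels are {excl, owned, shared}, so (owned → excl) → ¬shared is false there. This is the first violation.

3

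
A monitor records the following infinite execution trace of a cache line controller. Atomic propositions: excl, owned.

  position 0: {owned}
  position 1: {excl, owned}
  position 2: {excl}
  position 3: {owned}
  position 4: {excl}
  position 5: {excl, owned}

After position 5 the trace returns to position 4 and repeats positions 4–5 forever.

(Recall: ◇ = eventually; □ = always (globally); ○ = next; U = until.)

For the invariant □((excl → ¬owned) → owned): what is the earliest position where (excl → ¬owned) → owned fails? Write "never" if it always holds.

Check (excl → ¬owned) → owned at each position in order: 0 ✓, 1 ✓.
At position 2 the labels are {excl}, so (excl → ¬owned) → owned is false there. This is the first violation.

2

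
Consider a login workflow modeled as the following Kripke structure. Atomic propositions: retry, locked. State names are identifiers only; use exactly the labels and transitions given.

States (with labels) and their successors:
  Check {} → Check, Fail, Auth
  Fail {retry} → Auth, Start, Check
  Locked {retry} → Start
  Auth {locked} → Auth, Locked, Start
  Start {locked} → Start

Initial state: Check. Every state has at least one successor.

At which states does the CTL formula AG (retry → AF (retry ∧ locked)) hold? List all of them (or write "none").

{Start}

States satisfying retry → AF (retry ∧ locked): {Check, Auth, Start}.
States satisfying AG (retry → AF (retry ∧ locked)): {Start}.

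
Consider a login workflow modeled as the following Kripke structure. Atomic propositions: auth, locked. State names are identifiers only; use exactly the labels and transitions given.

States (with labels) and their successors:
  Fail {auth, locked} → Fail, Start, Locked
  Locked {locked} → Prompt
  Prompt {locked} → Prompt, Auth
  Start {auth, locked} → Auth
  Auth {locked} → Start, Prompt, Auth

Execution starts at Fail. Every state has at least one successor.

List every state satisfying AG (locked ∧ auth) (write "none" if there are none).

States satisfying locked ∧ auth: {Fail, Start}.
States satisfying AG (locked ∧ auth): ∅.

none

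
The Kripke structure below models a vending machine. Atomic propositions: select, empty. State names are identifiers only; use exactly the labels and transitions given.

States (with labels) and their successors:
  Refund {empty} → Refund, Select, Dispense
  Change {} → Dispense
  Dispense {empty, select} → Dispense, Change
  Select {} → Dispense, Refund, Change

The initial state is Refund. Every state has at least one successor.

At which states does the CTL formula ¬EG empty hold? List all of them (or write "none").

States satisfying empty: {Refund, Dispense}.
States satisfying EG empty: {Refund, Dispense}.
States satisfying ¬EG empty: {Change, Select}.

{Change, Select}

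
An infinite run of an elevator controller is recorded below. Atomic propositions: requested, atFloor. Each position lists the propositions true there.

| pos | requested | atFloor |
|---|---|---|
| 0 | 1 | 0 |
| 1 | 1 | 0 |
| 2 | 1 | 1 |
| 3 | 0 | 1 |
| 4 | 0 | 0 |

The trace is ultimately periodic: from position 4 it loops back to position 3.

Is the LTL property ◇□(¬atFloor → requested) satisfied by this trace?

□(¬atFloor → requested) is false at every position 0..4, so it never becomes true and ◇□(¬atFloor → requested) fails.

No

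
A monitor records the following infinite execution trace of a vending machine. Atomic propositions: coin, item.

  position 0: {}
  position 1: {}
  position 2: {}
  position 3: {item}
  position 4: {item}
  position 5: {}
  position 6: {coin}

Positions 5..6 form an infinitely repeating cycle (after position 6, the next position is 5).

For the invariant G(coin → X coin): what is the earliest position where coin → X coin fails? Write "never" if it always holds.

6

Check coin → X coin at each position in order: 0 ✓, 1 ✓, 2 ✓, 3 ✓, 4 ✓, 5 ✓.
At position 6 the labels are {coin} and the next position 5 has {}, so coin → X coin is false there. This is the first violation.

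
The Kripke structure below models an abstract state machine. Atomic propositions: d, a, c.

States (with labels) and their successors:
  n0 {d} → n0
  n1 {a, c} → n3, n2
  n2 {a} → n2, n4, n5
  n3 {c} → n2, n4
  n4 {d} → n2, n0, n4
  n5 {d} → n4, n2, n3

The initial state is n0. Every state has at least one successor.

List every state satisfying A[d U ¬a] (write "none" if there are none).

{n0, n3, n4, n5}

States satisfying d: {n0, n4, n5}.
States satisfying ¬a: {n0, n3, n4, n5}.
States satisfying A[d U ¬a]: {n0, n3, n4, n5}.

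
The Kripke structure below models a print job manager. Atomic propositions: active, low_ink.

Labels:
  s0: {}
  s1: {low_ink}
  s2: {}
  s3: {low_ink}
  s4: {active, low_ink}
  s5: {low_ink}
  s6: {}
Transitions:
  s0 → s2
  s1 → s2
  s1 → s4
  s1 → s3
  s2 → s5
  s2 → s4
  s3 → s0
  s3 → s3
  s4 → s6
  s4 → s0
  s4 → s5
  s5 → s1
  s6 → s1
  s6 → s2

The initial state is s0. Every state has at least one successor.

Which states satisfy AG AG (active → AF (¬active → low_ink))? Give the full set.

{s0, s1, s2, s3, s4, s5, s6}

States satisfying AG (active → AF (¬active → low_ink)): {s0, s1, s2, s3, s4, s5, s6}.
States satisfying AG AG (active → AF (¬active → low_ink)): {s0, s1, s2, s3, s4, s5, s6}.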